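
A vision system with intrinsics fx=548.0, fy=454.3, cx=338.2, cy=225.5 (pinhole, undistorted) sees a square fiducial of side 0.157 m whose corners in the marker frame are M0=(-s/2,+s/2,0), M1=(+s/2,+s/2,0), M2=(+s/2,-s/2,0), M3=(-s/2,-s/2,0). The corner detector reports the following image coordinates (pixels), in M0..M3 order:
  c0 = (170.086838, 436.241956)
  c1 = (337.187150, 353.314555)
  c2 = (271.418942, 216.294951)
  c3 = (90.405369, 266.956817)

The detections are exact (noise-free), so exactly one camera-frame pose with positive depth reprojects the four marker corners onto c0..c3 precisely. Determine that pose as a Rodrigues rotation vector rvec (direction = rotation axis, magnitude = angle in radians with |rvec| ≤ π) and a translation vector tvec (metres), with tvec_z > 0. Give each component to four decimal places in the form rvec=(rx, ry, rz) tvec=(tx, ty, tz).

Intrinsics K: fx=548.0, fy=454.3, cx=338.2, cy=225.5
Marker side s = 0.157 m; corners in marker frame (Z=0):
  M0 = (-0.0785, +0.0785, 0)
  M1 = (+0.0785, +0.0785, 0)
  M2 = (+0.0785, -0.0785, 0)
  M3 = (-0.0785, -0.0785, 0)
Detected image corners:
  c0 = (170.086838, 436.241956) px
  c1 = (337.187150, 353.314555) px
  c2 = (271.418942, 216.294951) px
  c3 = (90.405369, 266.956817) px
Planar DLT: solve 8×8 A·h = b for H (H[2,2]=1):
  H  [+1396.22194 +449.14399 +226.18770]
  H  [-4.14997 +950.95279 +314.47189]
  H  [+1.32288 -0.04359 +1.00000]
B = K⁻¹H; ‖b₁‖=2.278400, ‖b₂‖=2.278400; λ = 2/(‖b₁‖+‖b₂‖) = 0.438904, sign → tz>0 ⇒ λ=+0.438904
r₁ = λ·B[:,0] = (+0.75993,-0.29221,+0.58062); r₂ = λ·B[:,1] = (+0.37153,+0.92822,-0.01913)
r₃ = r₁×r₂ = (-0.53335,+0.23026,+0.81395); SVD([r₁ r₂ r₃]) → R = UVᵀ:
  R  [+0.75993 +0.37153 -0.53335]
  R  [-0.29221 +0.92822 +0.23026]
  R  [+0.58062 -0.01913 +0.81395]
t = (-0.08971, +0.08596, +0.43890) m
tr R = 2.502108; θ = arccos((tr R − 1)/2) = 0.721139 rad = 41.318°
axis k = ((R−Rᵀ)₃₂, (R−Rᵀ)₁₃, (R−Rᵀ)₂₁) / (2 sinθ) = (-0.188861, -0.843607, -0.502653)
rvec = θ·k = (-0.136195, -0.608358, -0.362483)

rvec=(-0.1362, -0.6084, -0.3625) tvec=(-0.0897, 0.0860, 0.4389)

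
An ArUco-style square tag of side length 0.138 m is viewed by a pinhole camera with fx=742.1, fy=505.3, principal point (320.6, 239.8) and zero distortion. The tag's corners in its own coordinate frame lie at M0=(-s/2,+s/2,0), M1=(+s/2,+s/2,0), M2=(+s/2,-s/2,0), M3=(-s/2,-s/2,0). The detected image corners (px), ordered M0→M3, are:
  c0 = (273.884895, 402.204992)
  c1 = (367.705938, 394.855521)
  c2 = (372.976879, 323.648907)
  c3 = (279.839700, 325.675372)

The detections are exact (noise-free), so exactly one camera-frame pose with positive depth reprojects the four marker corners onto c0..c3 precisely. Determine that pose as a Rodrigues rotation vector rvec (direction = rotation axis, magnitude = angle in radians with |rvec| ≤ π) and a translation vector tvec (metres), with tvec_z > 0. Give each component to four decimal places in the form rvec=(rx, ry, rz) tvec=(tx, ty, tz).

rvec=(-0.0067, -0.5171, 0.0562) tvec=(0.0060, 0.2283, 0.9484)

Intrinsics K: fx=742.1, fy=505.3, cx=320.6, cy=239.8
Marker side s = 0.138 m; corners in marker frame (Z=0):
  M0 = (-0.0690, +0.0690, 0)
  M1 = (+0.0690, +0.0690, 0)
  M2 = (+0.0690, -0.0690, 0)
  M3 = (-0.0690, -0.0690, 0)
Detected image corners:
  c0 = (273.884895, 402.204992) px
  c1 = (367.705938, 394.855521) px
  c2 = (372.976879, 323.648907) px
  c3 = (279.839700, 325.675372) px
Planar DLT: solve 8×8 A·h = b for H (H[2,2]=1):
  H  [+845.91330 -47.61944 +325.28566]
  H  [+154.37779 +526.72162 +361.45656]
  H  [+0.52080 -0.02174 +1.00000]
B = K⁻¹H; ‖b₁‖=1.054360, ‖b₂‖=1.054360; λ = 2/(‖b₁‖+‖b₂‖) = 0.948443, sign → tz>0 ⇒ λ=+0.948443
r₁ = λ·B[:,0] = (+0.86773,+0.05535,+0.49395); r₂ = λ·B[:,1] = (-0.05195,+0.99844,-0.02062)
r₃ = r₁×r₂ = (-0.49432,-0.00777,+0.86925); SVD([r₁ r₂ r₃]) → R = UVᵀ:
  R  [+0.86773 -0.05195 -0.49432]
  R  [+0.05535 +0.99844 -0.00777]
  R  [+0.49395 -0.02062 +0.86925]
t = (+0.00599, +0.22835, +0.94844) m
tr R = 2.735409; θ = arccos((tr R − 1)/2) = 0.520231 rad = 29.807°
axis k = ((R−Rᵀ)₃₂, (R−Rᵀ)₁₃, (R−Rᵀ)₂₁) / (2 sinθ) = (-0.012927, -0.994074, +0.107934)
rvec = θ·k = (-0.006725, -0.517148, +0.056151)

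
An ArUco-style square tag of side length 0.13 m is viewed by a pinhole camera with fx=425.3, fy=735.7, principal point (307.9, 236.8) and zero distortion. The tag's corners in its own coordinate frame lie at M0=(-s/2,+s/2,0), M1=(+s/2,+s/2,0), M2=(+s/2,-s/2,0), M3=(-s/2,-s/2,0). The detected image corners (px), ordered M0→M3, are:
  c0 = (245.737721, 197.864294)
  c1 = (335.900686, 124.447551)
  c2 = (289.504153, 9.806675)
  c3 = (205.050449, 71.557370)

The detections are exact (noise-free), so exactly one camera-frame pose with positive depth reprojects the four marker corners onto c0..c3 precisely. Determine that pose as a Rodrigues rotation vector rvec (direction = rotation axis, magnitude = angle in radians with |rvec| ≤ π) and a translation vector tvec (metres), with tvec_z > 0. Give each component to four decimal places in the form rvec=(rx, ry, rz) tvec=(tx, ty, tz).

rvec=(-0.4463, -0.1063, -0.4970) tvec=(-0.0517, -0.1074, 0.5672)

Intrinsics K: fx=425.3, fy=735.7, cx=307.9, cy=236.8
Marker side s = 0.13 m; corners in marker frame (Z=0):
  M0 = (-0.0650, +0.0650, 0)
  M1 = (+0.0650, +0.0650, 0)
  M2 = (+0.0650, -0.0650, 0)
  M3 = (-0.0650, -0.0650, 0)
Detected image corners:
  c0 = (245.737721, 197.864294) px
  c1 = (335.900686, 124.447551) px
  c2 = (289.504153, 9.806675) px
  c3 = (205.050449, 71.557370) px
Planar DLT: solve 8×8 A·h = b for H (H[2,2]=1):
  H  [+767.90138 +151.60649 +269.10717]
  H  [-481.39468 +856.70744 +97.44935]
  H  [+0.36155 -0.68332 +1.00000]
B = K⁻¹H; ‖b₁‖=1.762964, ‖b₂‖=1.762964; λ = 2/(‖b₁‖+‖b₂‖) = 0.567226, sign → tz>0 ⇒ λ=+0.567226
r₁ = λ·B[:,0] = (+0.87569,-0.43717,+0.20508); r₂ = λ·B[:,1] = (+0.48281,+0.78528,-0.38760)
r₃ = r₁×r₂ = (+0.00840,+0.43843,+0.89873); SVD([r₁ r₂ r₃]) → R = UVᵀ:
  R  [+0.87569 +0.48281 +0.00840]
  R  [-0.43717 +0.78528 +0.43843]
  R  [+0.20508 -0.38760 +0.89873]
t = (-0.05174, -0.10744, +0.56723) m
tr R = 2.559694; θ = arccos((tr R − 1)/2) = 0.676375 rad = 38.753°
axis k = ((R−Rᵀ)₃₂, (R−Rᵀ)₁₃, (R−Rᵀ)₂₁) / (2 sinθ) = (-0.659799, -0.157100, -0.734836)
rvec = θ·k = (-0.446272, -0.106259, -0.497025)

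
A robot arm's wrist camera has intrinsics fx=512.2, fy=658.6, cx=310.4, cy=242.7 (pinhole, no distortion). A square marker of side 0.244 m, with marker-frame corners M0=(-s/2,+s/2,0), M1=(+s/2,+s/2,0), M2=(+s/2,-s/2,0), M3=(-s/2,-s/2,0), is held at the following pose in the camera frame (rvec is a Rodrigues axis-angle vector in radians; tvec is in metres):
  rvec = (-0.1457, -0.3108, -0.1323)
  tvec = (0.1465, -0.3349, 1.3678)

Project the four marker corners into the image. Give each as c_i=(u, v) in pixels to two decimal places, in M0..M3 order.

Intrinsics K: fx=512.2, fy=658.6, cx=310.4, cy=242.7
Marker side s = 0.244 m; corners in marker frame (Z=0):
  M0 = (-0.1220, +0.1220, 0)
  M1 = (+0.1220, +0.1220, 0)
  M2 = (+0.1220, -0.1220, 0)
  M3 = (-0.1220, -0.1220, 0)
rvec = (-0.1457, -0.3108, -0.1323), |rvec| = θ = 0.36787 rad = 21.077°
Rodrigues: sinθ=0.35963, 1−cosθ=0.06690; R = I + sinθ·[k]× + (1−cosθ)·[k]×²:
    [+0.94359 +0.15172 -0.29431]
    [-0.10695 +0.98085 +0.16276]
    [+0.31337 -0.12211 +0.94175]
t = (0.1465, -0.3349, 1.3678) m
M0: Pc = R·M0+t = (+0.04989, -0.20219, +1.31467); u = 512.2·(+0.04989)/1.31467 + 310.4 = 329.8382, v = 658.6·(-0.20219)/1.31467 + 242.7 = 141.4114
M1: Pc = R·M1+t = (+0.28013, -0.22828, +1.39113); u = 512.2·(+0.28013)/1.39113 + 310.4 = 413.5401, v = 658.6·(-0.22828)/1.39113 + 242.7 = 134.6243
M2: Pc = R·M2+t = (+0.24311, -0.46761, +1.42093); u = 512.2·(+0.24311)/1.42093 + 310.4 = 398.0327, v = 658.6·(-0.46761)/1.42093 + 242.7 = 25.9620
M3: Pc = R·M3+t = (+0.01287, -0.44152, +1.34447); u = 512.2·(+0.01287)/1.34447 + 310.4 = 315.3037, v = 658.6·(-0.44152)/1.34447 + 242.7 = 26.4190

c0=(329.84, 141.41) c1=(413.54, 134.62) c2=(398.03, 25.96) c3=(315.30, 26.42)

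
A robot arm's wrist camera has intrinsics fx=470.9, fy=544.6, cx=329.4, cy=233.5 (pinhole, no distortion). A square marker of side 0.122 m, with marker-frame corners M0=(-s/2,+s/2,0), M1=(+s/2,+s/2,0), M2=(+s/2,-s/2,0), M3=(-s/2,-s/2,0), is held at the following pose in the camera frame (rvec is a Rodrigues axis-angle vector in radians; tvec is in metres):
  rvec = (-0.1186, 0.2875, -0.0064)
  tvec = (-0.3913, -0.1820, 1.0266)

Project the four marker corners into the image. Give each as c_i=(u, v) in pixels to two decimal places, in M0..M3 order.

c0=(124.79, 170.45) c1=(172.72, 166.75) c2=(175.53, 102.79) c3=(128.16, 108.54)

Intrinsics K: fx=470.9, fy=544.6, cx=329.4, cy=233.5
Marker side s = 0.122 m; corners in marker frame (Z=0):
  M0 = (-0.0610, +0.0610, 0)
  M1 = (+0.0610, +0.0610, 0)
  M2 = (+0.0610, -0.0610, 0)
  M3 = (-0.0610, -0.0610, 0)
rvec = (-0.1186, 0.2875, -0.0064), |rvec| = θ = 0.31107 rad = 17.823°
Rodrigues: sinθ=0.30608, 1−cosθ=0.04799; R = I + sinθ·[k]× + (1−cosθ)·[k]×²:
    [+0.95898 -0.01061 +0.28326]
    [-0.02321 +0.99300 +0.11578]
    [-0.28251 -0.11761 +0.95203]
t = (-0.3913, -0.1820, 1.0266) m
M0: Pc = R·M0+t = (-0.45045, -0.12001, +1.03666); u = 470.9·(-0.45045)/1.03666 + 329.4 = 124.7861, v = 544.6·(-0.12001)/1.03666 + 233.5 = 170.4532
M1: Pc = R·M1+t = (-0.33345, -0.12284, +1.00219); u = 470.9·(-0.33345)/1.00219 + 329.4 = 172.7222, v = 544.6·(-0.12284)/1.00219 + 233.5 = 166.7463
M2: Pc = R·M2+t = (-0.33215, -0.24399, +1.01654); u = 470.9·(-0.33215)/1.01654 + 329.4 = 175.5336, v = 544.6·(-0.24399)/1.01654 + 233.5 = 102.7858
M3: Pc = R·M3+t = (-0.44915, -0.24116, +1.05101); u = 470.9·(-0.44915)/1.05101 + 329.4 = 128.1597, v = 544.6·(-0.24116)/1.05101 + 233.5 = 108.5395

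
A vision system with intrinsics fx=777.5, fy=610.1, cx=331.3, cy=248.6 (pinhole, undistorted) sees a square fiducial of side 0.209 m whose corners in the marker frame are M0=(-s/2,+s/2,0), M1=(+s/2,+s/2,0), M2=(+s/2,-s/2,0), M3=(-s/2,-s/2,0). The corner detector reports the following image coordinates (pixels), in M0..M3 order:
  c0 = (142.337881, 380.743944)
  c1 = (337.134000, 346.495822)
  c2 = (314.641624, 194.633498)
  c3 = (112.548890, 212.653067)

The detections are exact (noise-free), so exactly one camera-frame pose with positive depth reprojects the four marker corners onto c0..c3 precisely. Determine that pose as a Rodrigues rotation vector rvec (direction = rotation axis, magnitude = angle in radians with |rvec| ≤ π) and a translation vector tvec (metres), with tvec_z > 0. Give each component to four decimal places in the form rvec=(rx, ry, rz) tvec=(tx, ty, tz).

Intrinsics K: fx=777.5, fy=610.1, cx=331.3, cy=248.6
Marker side s = 0.209 m; corners in marker frame (Z=0):
  M0 = (-0.1045, +0.1045, 0)
  M1 = (+0.1045, +0.1045, 0)
  M2 = (+0.1045, -0.1045, 0)
  M3 = (-0.1045, -0.1045, 0)
Detected image corners:
  c0 = (142.337881, 380.743944) px
  c1 = (337.134000, 346.495822) px
  c2 = (314.641624, 194.633498) px
  c3 = (112.548890, 212.653067) px
Planar DLT: solve 8×8 A·h = b for H (H[2,2]=1):
  H  [+1063.37207 +149.00676 +232.03375]
  H  [+17.26016 +794.49146 +283.86074]
  H  [+0.50328 +0.10963 +1.00000]
B = K⁻¹H; ‖b₁‖=1.270622, ‖b₂‖=1.270622; λ = 2/(‖b₁‖+‖b₂‖) = 0.787016, sign → tz>0 ⇒ λ=+0.787016
r₁ = λ·B[:,0] = (+0.90761,-0.13913,+0.39609); r₂ = λ·B[:,1] = (+0.11406,+0.98972,+0.08628)
r₃ = r₁×r₂ = (-0.40403,-0.03313,+0.91415); SVD([r₁ r₂ r₃]) → R = UVᵀ:
  R  [+0.90761 +0.11406 -0.40403]
  R  [-0.13913 +0.98972 -0.03313]
  R  [+0.39609 +0.08628 +0.91415]
t = (-0.10048, +0.04549, +0.78702) m
tr R = 2.811475; θ = arccos((tr R − 1)/2) = 0.437679 rad = 25.077°
axis k = ((R−Rᵀ)₃₂, (R−Rᵀ)₁₃, (R−Rᵀ)₂₁) / (2 sinθ) = (+0.140870, -0.943895, -0.298695)
rvec = θ·k = (+0.061656, -0.413123, -0.130733)

rvec=(0.0617, -0.4131, -0.1307) tvec=(-0.1005, 0.0455, 0.7870)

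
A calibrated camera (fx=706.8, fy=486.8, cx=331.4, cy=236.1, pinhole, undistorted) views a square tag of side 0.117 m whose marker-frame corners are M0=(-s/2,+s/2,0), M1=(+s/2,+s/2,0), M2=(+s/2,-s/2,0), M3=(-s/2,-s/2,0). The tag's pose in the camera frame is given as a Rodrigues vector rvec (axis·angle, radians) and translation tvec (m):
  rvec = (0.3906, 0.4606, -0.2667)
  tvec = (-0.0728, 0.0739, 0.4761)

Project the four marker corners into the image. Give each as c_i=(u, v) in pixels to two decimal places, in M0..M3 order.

Intrinsics K: fx=706.8, fy=486.8, cx=331.4, cy=236.1
Marker side s = 0.117 m; corners in marker frame (Z=0):
  M0 = (-0.0585, +0.0585, 0)
  M1 = (+0.0585, +0.0585, 0)
  M2 = (+0.0585, -0.0585, 0)
  M3 = (-0.0585, -0.0585, 0)
rvec = (0.3906, 0.4606, -0.2667), |rvec| = θ = 0.66019 rad = 37.826°
Rodrigues: sinθ=0.61327, 1−cosθ=0.21012; R = I + sinθ·[k]× + (1−cosθ)·[k]×²:
    [+0.86343 +0.33448 +0.37764]
    [-0.16101 +0.89216 -0.42206]
    [-0.47808 +0.30362 +0.82417]
t = (-0.0728, 0.0739, 0.4761) m
M0: Pc = R·M0+t = (-0.10374, +0.13551, +0.52183); u = 706.8·(-0.10374)/0.52183 + 331.4 = 190.8829, v = 486.8·(+0.13551)/0.52183 + 236.1 = 362.5136
M1: Pc = R·M1+t = (-0.00272, +0.11667, +0.46589); u = 706.8·(-0.00272)/0.46589 + 331.4 = 327.2700, v = 486.8·(+0.11667)/0.46589 + 236.1 = 358.0076
M2: Pc = R·M2+t = (-0.04186, +0.01229, +0.43037); u = 706.8·(-0.04186)/0.43037 + 331.4 = 262.6590, v = 486.8·(+0.01229)/0.43037 + 236.1 = 250.0013
M3: Pc = R·M3+t = (-0.14288, +0.03113, +0.48631); u = 706.8·(-0.14288)/0.48631 + 331.4 = 123.7409, v = 486.8·(+0.03113)/0.48631 + 236.1 = 267.2596

c0=(190.88, 362.51) c1=(327.27, 358.01) c2=(262.66, 250.00) c3=(123.74, 267.26)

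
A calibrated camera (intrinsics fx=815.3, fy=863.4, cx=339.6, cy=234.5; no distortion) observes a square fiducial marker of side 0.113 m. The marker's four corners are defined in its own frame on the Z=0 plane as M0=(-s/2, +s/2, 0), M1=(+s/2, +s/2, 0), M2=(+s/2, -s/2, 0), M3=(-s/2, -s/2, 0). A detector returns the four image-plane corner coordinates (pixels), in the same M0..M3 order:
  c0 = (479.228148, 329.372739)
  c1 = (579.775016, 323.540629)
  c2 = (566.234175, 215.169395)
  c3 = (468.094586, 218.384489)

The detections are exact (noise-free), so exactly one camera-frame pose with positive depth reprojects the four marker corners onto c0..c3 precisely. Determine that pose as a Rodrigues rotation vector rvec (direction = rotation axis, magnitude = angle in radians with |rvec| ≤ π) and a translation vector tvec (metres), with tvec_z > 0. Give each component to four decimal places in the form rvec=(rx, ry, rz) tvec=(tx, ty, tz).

rvec=(-0.2170, -0.1729, -0.0522) tvec=(0.1979, 0.0369, 0.8757)

Intrinsics K: fx=815.3, fy=863.4, cx=339.6, cy=234.5
Marker side s = 0.113 m; corners in marker frame (Z=0):
  M0 = (-0.0565, +0.0565, 0)
  M1 = (+0.0565, +0.0565, 0)
  M2 = (+0.0565, -0.0565, 0)
  M3 = (-0.0565, -0.0565, 0)
Detected image corners:
  c0 = (479.228148, 329.372739) px
  c1 = (579.775016, 323.540629) px
  c2 = (566.234175, 215.169395) px
  c3 = (468.094586, 218.384489) px
Planar DLT: solve 8×8 A·h = b for H (H[2,2]=1):
  H  [+984.33584 -16.00610 +523.81441]
  H  [+14.79574 +905.45001 +270.84920]
  H  [+0.20128 -0.23944 +1.00000]
B = K⁻¹H; ‖b₁‖=1.141995, ‖b₂‖=1.141995; λ = 2/(‖b₁‖+‖b₂‖) = 0.875661, sign → tz>0 ⇒ λ=+0.875661
r₁ = λ·B[:,0] = (+0.98380,-0.03286,+0.17625); r₂ = λ·B[:,1] = (+0.07014,+0.97525,-0.20967)
r₃ = r₁×r₂ = (-0.16500,+0.21863,+0.96176); SVD([r₁ r₂ r₃]) → R = UVᵀ:
  R  [+0.98380 +0.07014 -0.16500]
  R  [-0.03286 +0.97525 +0.21863]
  R  [+0.17625 -0.20967 +0.96176]
t = (+0.19785, +0.03687, +0.87566) m
tr R = 2.920806; θ = arccos((tr R − 1)/2) = 0.282351 rad = 16.178°
axis k = ((R−Rᵀ)₃₂, (R−Rᵀ)₁₃, (R−Rᵀ)₂₁) / (2 sinθ) = (-0.768623, -0.612411, -0.184855)
rvec = θ·k = (-0.217022, -0.172915, -0.052194)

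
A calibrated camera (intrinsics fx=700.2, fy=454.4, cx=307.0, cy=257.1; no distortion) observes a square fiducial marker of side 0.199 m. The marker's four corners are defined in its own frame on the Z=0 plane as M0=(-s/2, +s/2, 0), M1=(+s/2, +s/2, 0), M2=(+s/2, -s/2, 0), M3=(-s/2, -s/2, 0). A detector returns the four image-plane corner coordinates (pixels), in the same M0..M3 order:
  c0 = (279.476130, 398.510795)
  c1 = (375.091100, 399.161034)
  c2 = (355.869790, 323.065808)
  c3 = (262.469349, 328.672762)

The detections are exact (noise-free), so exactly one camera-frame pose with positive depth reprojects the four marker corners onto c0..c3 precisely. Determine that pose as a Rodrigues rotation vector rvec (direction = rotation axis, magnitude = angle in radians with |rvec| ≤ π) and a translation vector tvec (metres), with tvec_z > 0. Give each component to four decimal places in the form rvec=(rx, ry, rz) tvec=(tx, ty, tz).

rvec=(0.0033, 0.5666, -0.1684) tvec=(0.0162, 0.2863, 1.2369)

Intrinsics K: fx=700.2, fy=454.4, cx=307.0, cy=257.1
Marker side s = 0.199 m; corners in marker frame (Z=0):
  M0 = (-0.0995, +0.0995, 0)
  M1 = (+0.0995, +0.0995, 0)
  M2 = (+0.0995, -0.0995, 0)
  M3 = (-0.0995, -0.0995, 0)
Detected image corners:
  c0 = (279.476130, 398.510795) px
  c1 = (375.091100, 399.161034) px
  c2 = (355.869790, 323.065808) px
  c3 = (262.469349, 328.672762) px
Planar DLT: solve 8×8 A·h = b for H (H[2,2]=1):
  H  [+337.38427 +79.67101 +316.16343]
  H  [-169.08555 +353.33417 +362.27909]
  H  [-0.43211 -0.03493 +1.00000]
B = K⁻¹H; ‖b₁‖=0.808485, ‖b₂‖=0.808485; λ = 2/(‖b₁‖+‖b₂‖) = 1.236882, sign → tz>0 ⇒ λ=+1.236882
r₁ = λ·B[:,0] = (+0.83032,-0.15785,-0.53447); r₂ = λ·B[:,1] = (+0.15968,+0.98622,-0.04320)
r₃ = r₁×r₂ = (+0.53393,-0.04947,+0.84408); SVD([r₁ r₂ r₃]) → R = UVᵀ:
  R  [+0.83032 +0.15968 +0.53393]
  R  [-0.15785 +0.98622 -0.04947]
  R  [-0.53447 -0.04320 +0.84408]
t = (+0.01619, +0.28630, +1.23688) m
tr R = 2.660621; θ = arccos((tr R − 1)/2) = 0.591132 rad = 33.869°
axis k = ((R−Rᵀ)₃₂, (R−Rᵀ)₁₃, (R−Rᵀ)₂₁) / (2 sinθ) = (+0.005625, +0.958547, -0.284879)
rvec = θ·k = (+0.003325, +0.566628, -0.168401)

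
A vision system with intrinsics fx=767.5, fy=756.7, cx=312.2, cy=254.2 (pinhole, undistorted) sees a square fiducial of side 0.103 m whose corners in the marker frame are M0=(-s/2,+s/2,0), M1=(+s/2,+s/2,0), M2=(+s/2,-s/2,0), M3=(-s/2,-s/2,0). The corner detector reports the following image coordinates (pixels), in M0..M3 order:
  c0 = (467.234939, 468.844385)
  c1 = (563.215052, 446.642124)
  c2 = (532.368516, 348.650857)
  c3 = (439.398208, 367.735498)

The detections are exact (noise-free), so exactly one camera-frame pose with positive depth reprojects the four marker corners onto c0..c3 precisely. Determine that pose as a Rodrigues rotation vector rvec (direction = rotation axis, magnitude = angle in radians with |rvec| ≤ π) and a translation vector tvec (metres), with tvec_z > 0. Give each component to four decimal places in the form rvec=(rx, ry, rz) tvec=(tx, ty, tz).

rvec=(-0.3172, -0.1478, -0.1981) tvec=(0.1907, 0.1565, 0.7759)

Intrinsics K: fx=767.5, fy=756.7, cx=312.2, cy=254.2
Marker side s = 0.103 m; corners in marker frame (Z=0):
  M0 = (-0.0515, +0.0515, 0)
  M1 = (+0.0515, +0.0515, 0)
  M2 = (+0.0515, -0.0515, 0)
  M3 = (-0.0515, -0.0515, 0)
Detected image corners:
  c0 = (467.234939, 468.844385) px
  c1 = (563.215052, 446.642124) px
  c2 = (532.368516, 348.650857) px
  c3 = (439.398208, 367.735498) px
Planar DLT: solve 8×8 A·h = b for H (H[2,2]=1):
  H  [+1029.77165 +95.17754 +500.81592]
  H  [-108.17256 +811.58588 +406.87609]
  H  [+0.22539 -0.37930 +1.00000]
B = K⁻¹H; ‖b₁‖=1.288880, ‖b₂‖=1.288880; λ = 2/(‖b₁‖+‖b₂‖) = 0.775867, sign → tz>0 ⇒ λ=+0.775867
r₁ = λ·B[:,0] = (+0.96986,-0.16966,+0.17488); r₂ = λ·B[:,1] = (+0.21592,+0.93100,-0.29429)
r₃ = r₁×r₂ = (-0.11288,+0.32318,+0.93958); SVD([r₁ r₂ r₃]) → R = UVᵀ:
  R  [+0.96986 +0.21592 -0.11288]
  R  [-0.16966 +0.93100 +0.32318]
  R  [+0.17488 -0.29429 +0.93958]
t = (+0.19067, +0.15654, +0.77587) m
tr R = 2.840449; θ = arccos((tr R − 1)/2) = 0.402143 rad = 23.041°
axis k = ((R−Rᵀ)₃₂, (R−Rᵀ)₁₃, (R−Rᵀ)₂₁) / (2 sinθ) = (-0.788814, -0.367608, -0.492581)
rvec = θ·k = (-0.317216, -0.147831, -0.198088)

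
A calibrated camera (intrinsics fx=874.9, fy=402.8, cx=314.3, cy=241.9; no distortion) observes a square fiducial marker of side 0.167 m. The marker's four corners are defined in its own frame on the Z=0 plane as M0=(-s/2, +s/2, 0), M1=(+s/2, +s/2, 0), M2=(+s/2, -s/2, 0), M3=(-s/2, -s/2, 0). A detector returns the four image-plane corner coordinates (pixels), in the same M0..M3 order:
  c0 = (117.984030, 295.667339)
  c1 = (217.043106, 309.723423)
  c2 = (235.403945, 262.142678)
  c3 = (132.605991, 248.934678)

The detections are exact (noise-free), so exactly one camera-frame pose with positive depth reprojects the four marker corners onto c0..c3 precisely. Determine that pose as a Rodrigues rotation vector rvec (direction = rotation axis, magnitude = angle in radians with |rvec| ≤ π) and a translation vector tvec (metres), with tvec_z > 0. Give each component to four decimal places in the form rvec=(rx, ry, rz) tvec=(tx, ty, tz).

Intrinsics K: fx=874.9, fy=402.8, cx=314.3, cy=241.9
Marker side s = 0.167 m; corners in marker frame (Z=0):
  M0 = (-0.0835, +0.0835, 0)
  M1 = (+0.0835, +0.0835, 0)
  M2 = (+0.0835, -0.0835, 0)
  M3 = (-0.0835, -0.0835, 0)
Detected image corners:
  c0 = (117.984030, 295.667339) px
  c1 = (217.043106, 309.723423) px
  c2 = (235.403945, 262.142678) px
  c3 = (132.605991, 248.934678) px
Planar DLT: solve 8×8 A·h = b for H (H[2,2]=1):
  H  [+575.34389 -64.32144 +174.93366]
  H  [+35.87661 +336.77333 +279.40760]
  H  [-0.16407 +0.19502 +1.00000]
B = K⁻¹H; ‖b₁‖=0.758653, ‖b₂‖=0.758653; λ = 2/(‖b₁‖+‖b₂‖) = 1.318125, sign → tz>0 ⇒ λ=+1.318125
r₁ = λ·B[:,0] = (+0.94450,+0.24728,-0.21626); r₂ = λ·B[:,1] = (-0.18925,+0.94768,+0.25706)
r₃ = r₁×r₂ = (+0.26851,-0.20186,+0.94189); SVD([r₁ r₂ r₃]) → R = UVᵀ:
  R  [+0.94450 -0.18925 +0.26851]
  R  [+0.24728 +0.94768 -0.20186]
  R  [-0.21626 +0.25706 +0.94189]
t = (-0.20997, +0.12274, +1.31812) m
tr R = 2.834075; θ = arccos((tr R − 1)/2) = 0.410209 rad = 23.503°
axis k = ((R−Rᵀ)₃₂, (R−Rᵀ)₁₃, (R−Rᵀ)₂₁) / (2 sinθ) = (+0.575376, +0.607785, +0.547302)
rvec = θ·k = (+0.236024, +0.249319, +0.224508)

rvec=(0.2360, 0.2493, 0.2245) tvec=(-0.2100, 0.1227, 1.3181)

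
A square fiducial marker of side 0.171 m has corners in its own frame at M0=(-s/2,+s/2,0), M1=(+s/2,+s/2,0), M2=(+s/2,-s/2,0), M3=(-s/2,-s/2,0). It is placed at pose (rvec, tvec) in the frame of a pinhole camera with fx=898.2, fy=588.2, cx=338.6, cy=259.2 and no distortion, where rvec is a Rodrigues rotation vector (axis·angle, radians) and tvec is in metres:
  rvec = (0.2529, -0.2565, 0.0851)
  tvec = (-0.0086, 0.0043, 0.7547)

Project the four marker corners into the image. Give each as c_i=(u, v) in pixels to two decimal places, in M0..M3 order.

Intrinsics K: fx=898.2, fy=588.2, cx=338.6, cy=259.2
Marker side s = 0.171 m; corners in marker frame (Z=0):
  M0 = (-0.0855, +0.0855, 0)
  M1 = (+0.0855, +0.0855, 0)
  M2 = (+0.0855, -0.0855, 0)
  M3 = (-0.0855, -0.0855, 0)
rvec = (0.2529, -0.2565, 0.0851), |rvec| = θ = 0.37013 rad = 21.207°
Rodrigues: sinθ=0.36173, 1−cosθ=0.06772; R = I + sinθ·[k]× + (1−cosθ)·[k]×²:
    [+0.96390 -0.11524 -0.24004]
    [+0.05110 +0.96480 -0.25796]
    [+0.26132 +0.23638 +0.93586]
t = (-0.0086, 0.0043, 0.7547) m
M0: Pc = R·M0+t = (-0.10087, +0.08242, +0.75257); u = 898.2·(-0.10087)/0.75257 + 338.6 = 218.2150, v = 588.2·(+0.08242)/0.75257 + 259.2 = 323.6198
M1: Pc = R·M1+t = (+0.06396, +0.09116, +0.79725); u = 898.2·(+0.06396)/0.79725 + 338.6 = 410.6592, v = 588.2·(+0.09116)/0.79725 + 259.2 = 326.4565
M2: Pc = R·M2+t = (+0.08367, -0.07382, +0.75683); u = 898.2·(+0.08367)/0.75683 + 338.6 = 437.8937, v = 588.2·(-0.07382)/0.75683 + 259.2 = 201.8271
M3: Pc = R·M3+t = (-0.08116, -0.08256, +0.71215); u = 898.2·(-0.08116)/0.71215 + 338.6 = 236.2357, v = 588.2·(-0.08256)/0.71215 + 259.2 = 191.0091

c0=(218.21, 323.62) c1=(410.66, 326.46) c2=(437.89, 201.83) c3=(236.24, 191.01)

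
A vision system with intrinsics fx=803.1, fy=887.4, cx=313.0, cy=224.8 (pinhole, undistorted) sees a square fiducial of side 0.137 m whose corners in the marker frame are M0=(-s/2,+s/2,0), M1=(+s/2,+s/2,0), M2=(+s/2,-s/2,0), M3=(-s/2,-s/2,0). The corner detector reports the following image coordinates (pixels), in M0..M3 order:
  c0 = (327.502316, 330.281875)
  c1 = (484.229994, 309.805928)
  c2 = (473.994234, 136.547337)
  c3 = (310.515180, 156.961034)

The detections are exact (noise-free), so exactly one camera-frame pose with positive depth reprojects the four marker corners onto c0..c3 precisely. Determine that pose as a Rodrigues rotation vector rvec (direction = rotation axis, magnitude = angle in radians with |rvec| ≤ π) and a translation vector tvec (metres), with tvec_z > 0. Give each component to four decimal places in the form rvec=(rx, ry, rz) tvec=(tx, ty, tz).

Intrinsics K: fx=803.1, fy=887.4, cx=313.0, cy=224.8
Marker side s = 0.137 m; corners in marker frame (Z=0):
  M0 = (-0.0685, +0.0685, 0)
  M1 = (+0.0685, +0.0685, 0)
  M2 = (+0.0685, -0.0685, 0)
  M3 = (-0.0685, -0.0685, 0)
Detected image corners:
  c0 = (327.502316, 330.281875) px
  c1 = (484.229994, 309.805928) px
  c2 = (473.994234, 136.547337) px
  c3 = (310.515180, 156.961034) px
Planar DLT: solve 8×8 A·h = b for H (H[2,2]=1):
  H  [+1183.50752 +220.81224 +399.41379]
  H  [-140.23947 +1335.96356 +235.17945]
  H  [+0.03855 +0.30452 +1.00000]
B = K⁻¹H; ‖b₁‖=1.468775, ‖b₂‖=1.468775; λ = 2/(‖b₁‖+‖b₂‖) = 0.680839, sign → tz>0 ⇒ λ=+0.680839
r₁ = λ·B[:,0] = (+0.99311,-0.11424,+0.02625); r₂ = λ·B[:,1] = (+0.10639,+0.97247,+0.20733)
r₃ = r₁×r₂ = (-0.04921,-0.20311,+0.97792); SVD([r₁ r₂ r₃]) → R = UVᵀ:
  R  [+0.99311 +0.10639 -0.04921]
  R  [-0.11424 +0.97247 -0.20311]
  R  [+0.02625 +0.20733 +0.97792]
t = (+0.07326, +0.00796, +0.68084) m
tr R = 2.943492; θ = arccos((tr R − 1)/2) = 0.238276 rad = 13.652°
axis k = ((R−Rᵀ)₃₂, (R−Rᵀ)₁₃, (R−Rᵀ)₂₁) / (2 sinθ) = (+0.869478, -0.159847, -0.467393)
rvec = θ·k = (+0.207176, -0.038088, -0.111369)

rvec=(0.2072, -0.0381, -0.1114) tvec=(0.0733, 0.0080, 0.6808)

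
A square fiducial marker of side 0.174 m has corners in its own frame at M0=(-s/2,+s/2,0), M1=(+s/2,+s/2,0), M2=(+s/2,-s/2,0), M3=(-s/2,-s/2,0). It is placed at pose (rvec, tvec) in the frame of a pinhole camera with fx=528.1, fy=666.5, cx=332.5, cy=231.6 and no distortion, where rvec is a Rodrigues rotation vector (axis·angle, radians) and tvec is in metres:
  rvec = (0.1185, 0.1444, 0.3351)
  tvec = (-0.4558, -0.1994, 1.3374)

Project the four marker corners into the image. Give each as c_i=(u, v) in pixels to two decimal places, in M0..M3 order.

Intrinsics K: fx=528.1, fy=666.5, cx=332.5, cy=231.6
Marker side s = 0.174 m; corners in marker frame (Z=0):
  M0 = (-0.0870, +0.0870, 0)
  M1 = (+0.0870, +0.0870, 0)
  M2 = (+0.0870, -0.0870, 0)
  M3 = (-0.0870, -0.0870, 0)
rvec = (0.1185, 0.1444, 0.3351), |rvec| = θ = 0.38365 rad = 21.981°
Rodrigues: sinθ=0.37431, 1−cosθ=0.07269; R = I + sinθ·[k]× + (1−cosθ)·[k]×²:
    [+0.93424 -0.31849 +0.16050]
    [+0.33539 +0.93760 -0.09172]
    [-0.12127 +0.13951 +0.98277]
t = (-0.4558, -0.1994, 1.3374) m
M0: Pc = R·M0+t = (-0.56479, -0.14701, +1.36009); u = 528.1·(-0.56479)/1.36009 + 332.5 = 113.2023, v = 666.5·(-0.14701)/1.36009 + 231.6 = 159.5602
M1: Pc = R·M1+t = (-0.40223, -0.08865, +1.33899); u = 528.1·(-0.40223)/1.33899 + 332.5 = 173.8596, v = 666.5·(-0.08865)/1.33899 + 231.6 = 187.4735
M2: Pc = R·M2+t = (-0.34681, -0.25179, +1.31471); u = 528.1·(-0.34681)/1.31471 + 332.5 = 193.1906, v = 666.5·(-0.25179)/1.31471 + 231.6 = 103.9525
M3: Pc = R·M3+t = (-0.50937, -0.31015, +1.33581); u = 528.1·(-0.50937)/1.33581 + 332.5 = 131.1256, v = 666.5·(-0.31015)/1.33581 + 231.6 = 76.8513

c0=(113.20, 159.56) c1=(173.86, 187.47) c2=(193.19, 103.95) c3=(131.13, 76.85)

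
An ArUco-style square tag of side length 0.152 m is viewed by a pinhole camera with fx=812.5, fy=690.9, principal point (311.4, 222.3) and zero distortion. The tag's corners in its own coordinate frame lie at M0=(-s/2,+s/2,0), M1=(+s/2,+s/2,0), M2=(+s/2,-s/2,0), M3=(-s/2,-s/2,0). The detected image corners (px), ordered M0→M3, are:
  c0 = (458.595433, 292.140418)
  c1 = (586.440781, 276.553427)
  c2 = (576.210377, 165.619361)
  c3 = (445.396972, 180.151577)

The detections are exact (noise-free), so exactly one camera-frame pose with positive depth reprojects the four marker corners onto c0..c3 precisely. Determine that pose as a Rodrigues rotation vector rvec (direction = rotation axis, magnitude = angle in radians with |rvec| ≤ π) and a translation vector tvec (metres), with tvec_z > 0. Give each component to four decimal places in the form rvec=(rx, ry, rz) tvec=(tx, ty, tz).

rvec=(0.1284, -0.0843, -0.1276) tvec=(0.2344, 0.0092, 0.9257)

Intrinsics K: fx=812.5, fy=690.9, cx=311.4, cy=222.3
Marker side s = 0.152 m; corners in marker frame (Z=0):
  M0 = (-0.0760, +0.0760, 0)
  M1 = (+0.0760, +0.0760, 0)
  M2 = (+0.0760, -0.0760, 0)
  M3 = (-0.0760, -0.0760, 0)
Detected image corners:
  c0 = (458.595433, 292.140418) px
  c1 = (586.440781, 276.553427) px
  c2 = (576.210377, 165.619361) px
  c3 = (445.396972, 180.151577) px
Planar DLT: solve 8×8 A·h = b for H (H[2,2]=1):
  H  [+892.93395 +151.19423 +517.12612]
  H  [-80.44593 +766.10399 +229.17764]
  H  [+0.08166 +0.14359 +1.00000]
B = K⁻¹H; ‖b₁‖=1.080285, ‖b₂‖=1.080285; λ = 2/(‖b₁‖+‖b₂‖) = 0.925681, sign → tz>0 ⇒ λ=+0.925681
r₁ = λ·B[:,0] = (+0.98835,-0.13210,+0.07559); r₂ = λ·B[:,1] = (+0.12131,+0.98367,+0.13292)
r₃ = r₁×r₂ = (-0.09191,-0.12220,+0.98824); SVD([r₁ r₂ r₃]) → R = UVᵀ:
  R  [+0.98835 +0.12131 -0.09191]
  R  [-0.13210 +0.98367 -0.12220]
  R  [+0.07559 +0.13292 +0.98824]
t = (+0.23438, +0.00921, +0.92568) m
tr R = 2.960265; θ = arccos((tr R − 1)/2) = 0.199668 rad = 11.440°
axis k = ((R−Rᵀ)₃₂, (R−Rᵀ)₁₃, (R−Rᵀ)₂₁) / (2 sinθ) = (+0.643111, -0.422253, -0.638835)
rvec = θ·k = (+0.128409, -0.084311, -0.127555)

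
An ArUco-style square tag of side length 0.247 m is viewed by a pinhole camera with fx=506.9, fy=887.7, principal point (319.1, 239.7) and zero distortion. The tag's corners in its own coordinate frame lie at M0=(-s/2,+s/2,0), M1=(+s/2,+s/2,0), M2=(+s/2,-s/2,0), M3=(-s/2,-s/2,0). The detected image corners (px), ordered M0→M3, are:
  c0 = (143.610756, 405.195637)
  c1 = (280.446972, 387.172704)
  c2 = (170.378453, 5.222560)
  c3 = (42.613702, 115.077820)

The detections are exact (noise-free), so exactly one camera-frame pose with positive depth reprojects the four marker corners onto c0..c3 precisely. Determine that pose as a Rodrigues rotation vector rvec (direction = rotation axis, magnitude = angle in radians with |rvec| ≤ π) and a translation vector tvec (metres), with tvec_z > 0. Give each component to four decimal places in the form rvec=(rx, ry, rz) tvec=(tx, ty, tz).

rvec=(0.4297, 0.5789, -0.3015) tvec=(-0.1882, 0.0022, 0.5795)

Intrinsics K: fx=506.9, fy=887.7, cx=319.1, cy=239.7
Marker side s = 0.247 m; corners in marker frame (Z=0):
  M0 = (-0.1235, +0.1235, 0)
  M1 = (+0.1235, +0.1235, 0)
  M2 = (+0.1235, -0.1235, 0)
  M3 = (-0.1235, -0.1235, 0)
Detected image corners:
  c0 = (143.610756, 405.195637) px
  c1 = (280.446972, 387.172704) px
  c2 = (170.378453, 5.222560) px
  c3 = (42.613702, 115.077820) px
Planar DLT: solve 8×8 A·h = b for H (H[2,2]=1):
  H  [+376.52794 +508.62598 +154.46284]
  H  [-476.44750 +1457.19632 +243.03964]
  H  [-1.00647 +0.52524 +1.00000]
B = K⁻¹H; ‖b₁‖=1.725581, ‖b₂‖=1.725581; λ = 2/(‖b₁‖+‖b₂‖) = 0.579515, sign → tz>0 ⇒ λ=+0.579515
r₁ = λ·B[:,0] = (+0.79764,-0.15354,-0.58326); r₂ = λ·B[:,1] = (+0.38988,+0.86911,+0.30438)
r₃ = r₁×r₂ = (+0.46018,-0.47019,+0.75310); SVD([r₁ r₂ r₃]) → R = UVᵀ:
  R  [+0.79764 +0.38988 +0.46018]
  R  [-0.15354 +0.86911 -0.47019]
  R  [-0.58326 +0.30438 +0.75310]
t = (-0.18822, +0.00218, +0.57952) m
tr R = 2.419844; θ = arccos((tr R − 1)/2) = 0.781409 rad = 44.771°
axis k = ((R−Rᵀ)₃₂, (R−Rᵀ)₁₃, (R−Rᵀ)₂₁) / (2 sinθ) = (+0.549901, +0.740790, -0.385797)
rvec = θ·k = (+0.429698, +0.578860, -0.301466)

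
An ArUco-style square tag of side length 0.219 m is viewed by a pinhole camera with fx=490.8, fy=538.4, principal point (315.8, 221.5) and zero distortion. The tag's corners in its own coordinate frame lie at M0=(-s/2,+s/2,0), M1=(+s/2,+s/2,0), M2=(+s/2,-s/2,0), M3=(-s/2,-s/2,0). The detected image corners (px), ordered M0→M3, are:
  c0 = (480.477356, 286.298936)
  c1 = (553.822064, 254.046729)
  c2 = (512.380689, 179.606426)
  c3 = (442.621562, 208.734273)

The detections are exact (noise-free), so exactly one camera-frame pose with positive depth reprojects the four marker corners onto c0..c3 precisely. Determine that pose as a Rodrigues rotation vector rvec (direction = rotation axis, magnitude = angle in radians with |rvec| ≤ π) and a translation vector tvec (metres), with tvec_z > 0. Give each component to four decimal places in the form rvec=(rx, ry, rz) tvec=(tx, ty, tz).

rvec=(-0.3904, -0.0355, -0.3715) tvec=(0.4959, 0.0235, 1.3430)

Intrinsics K: fx=490.8, fy=538.4, cx=315.8, cy=221.5
Marker side s = 0.219 m; corners in marker frame (Z=0):
  M0 = (-0.1095, +0.1095, 0)
  M1 = (+0.1095, +0.1095, 0)
  M2 = (+0.1095, -0.1095, 0)
  M3 = (-0.1095, -0.1095, 0)
Detected image corners:
  c0 = (480.477356, 286.298936) px
  c1 = (553.822064, 254.046729) px
  c2 = (512.380689, 179.606426) px
  c3 = (442.621562, 208.734273) px
Planar DLT: solve 8×8 A·h = b for H (H[2,2]=1):
  H  [+365.21158 +45.85196 +497.04013]
  H  [-121.84194 +283.83688 +230.90898]
  H  [+0.07789 -0.27198 +1.00000]
B = K⁻¹H; ‖b₁‖=0.744611, ‖b₂‖=0.744611; λ = 2/(‖b₁‖+‖b₂‖) = 1.342983, sign → tz>0 ⇒ λ=+1.342983
r₁ = λ·B[:,0] = (+0.93203,-0.34695,+0.10460); r₂ = λ·B[:,1] = (+0.36049,+0.85827,-0.36526)
r₃ = r₁×r₂ = (+0.03696,+0.37814,+0.92501); SVD([r₁ r₂ r₃]) → R = UVᵀ:
  R  [+0.93203 +0.36049 +0.03696]
  R  [-0.34695 +0.85827 +0.37814]
  R  [+0.10460 -0.36526 +0.92501]
t = (+0.49593, +0.02347, +1.34298) m
tr R = 2.715313; θ = arccos((tr R − 1)/2) = 0.540102 rad = 30.946°
axis k = ((R−Rᵀ)₃₂, (R−Rᵀ)₁₃, (R−Rᵀ)₂₁) / (2 sinθ) = (-0.722842, -0.065772, -0.687876)
rvec = θ·k = (-0.390408, -0.035524, -0.371523)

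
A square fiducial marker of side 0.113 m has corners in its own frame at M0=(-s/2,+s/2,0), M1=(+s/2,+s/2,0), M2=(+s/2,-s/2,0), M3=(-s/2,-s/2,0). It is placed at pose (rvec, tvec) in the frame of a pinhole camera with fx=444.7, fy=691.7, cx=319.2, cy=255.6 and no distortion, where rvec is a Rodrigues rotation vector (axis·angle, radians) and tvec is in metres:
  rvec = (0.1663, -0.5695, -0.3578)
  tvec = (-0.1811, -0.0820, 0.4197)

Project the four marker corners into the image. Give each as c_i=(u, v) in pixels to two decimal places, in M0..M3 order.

c0=(89.91, 241.08) c1=(202.90, 179.34) c2=(162.33, 7.54) c3=(34.81, 48.40)

Intrinsics K: fx=444.7, fy=691.7, cx=319.2, cy=255.6
Marker side s = 0.113 m; corners in marker frame (Z=0):
  M0 = (-0.0565, +0.0565, 0)
  M1 = (+0.0565, +0.0565, 0)
  M2 = (+0.0565, -0.0565, 0)
  M3 = (-0.0565, -0.0565, 0)
rvec = (0.1663, -0.5695, -0.3578), |rvec| = θ = 0.69283 rad = 39.696°
Rodrigues: sinθ=0.63871, 1−cosθ=0.23056; R = I + sinθ·[k]× + (1−cosθ)·[k]×²:
    [+0.78273 +0.28437 -0.55360]
    [-0.37534 +0.92523 -0.05544]
    [+0.49644 +0.25118 +0.83094]
t = (-0.1811, -0.0820, 0.4197) m
M0: Pc = R·M0+t = (-0.20926, -0.00852, +0.40584); u = 444.7·(-0.20926)/0.40584 + 319.2 = 89.9074, v = 691.7·(-0.00852)/0.40584 + 255.6 = 241.0827
M1: Pc = R·M1+t = (-0.12081, -0.05093, +0.46194); u = 444.7·(-0.12081)/0.46194 + 319.2 = 202.8997, v = 691.7·(-0.05093)/0.46194 + 255.6 = 179.3360
M2: Pc = R·M2+t = (-0.15294, -0.15548, +0.43356); u = 444.7·(-0.15294)/0.43356 + 319.2 = 162.3267, v = 691.7·(-0.15548)/0.43356 + 255.6 = 7.5425
M3: Pc = R·M3+t = (-0.24139, -0.11307, +0.37746); u = 444.7·(-0.24139)/0.37746 + 319.2 = 34.8077, v = 691.7·(-0.11307)/0.37746 + 255.6 = 48.4005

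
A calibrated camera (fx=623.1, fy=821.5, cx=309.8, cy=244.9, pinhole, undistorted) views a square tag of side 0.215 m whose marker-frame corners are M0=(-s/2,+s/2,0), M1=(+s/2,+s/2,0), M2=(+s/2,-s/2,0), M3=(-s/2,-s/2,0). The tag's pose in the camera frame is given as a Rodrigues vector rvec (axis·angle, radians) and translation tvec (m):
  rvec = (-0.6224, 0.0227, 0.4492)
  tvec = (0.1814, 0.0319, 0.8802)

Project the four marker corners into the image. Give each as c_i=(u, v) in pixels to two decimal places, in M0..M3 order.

c0=(339.47, 309.99) c1=(491.33, 400.49) c2=(527.66, 242.68) c3=(393.59, 168.98)

Intrinsics K: fx=623.1, fy=821.5, cx=309.8, cy=244.9
Marker side s = 0.215 m; corners in marker frame (Z=0):
  M0 = (-0.1075, +0.1075, 0)
  M1 = (+0.1075, +0.1075, 0)
  M2 = (+0.1075, -0.1075, 0)
  M3 = (-0.1075, -0.1075, 0)
rvec = (-0.6224, 0.0227, 0.4492), |rvec| = θ = 0.76790 rad = 43.998°
Rodrigues: sinθ=0.69463, 1−cosθ=0.28063; R = I + sinθ·[k]× + (1−cosθ)·[k]×²:
    [+0.90373 -0.41306 -0.11252]
    [+0.39961 +0.71961 +0.56786]
    [-0.15359 -0.55816 +0.81540]
t = (0.1814, 0.0319, 0.8802) m
M0: Pc = R·M0+t = (+0.03985, +0.06630, +0.83671); u = 623.1·(+0.03985)/0.83671 + 309.8 = 339.4731, v = 821.5·(+0.06630)/0.83671 + 244.9 = 309.9949
M1: Pc = R·M1+t = (+0.23415, +0.15222, +0.80369); u = 623.1·(+0.23415)/0.80369 + 309.8 = 491.3342, v = 821.5·(+0.15222)/0.80369 + 244.9 = 400.4904
M2: Pc = R·M2+t = (+0.32295, -0.00250, +0.92369); u = 623.1·(+0.32295)/0.92369 + 309.8 = 527.6574, v = 821.5·(-0.00250)/0.92369 + 244.9 = 242.6765
M3: Pc = R·M3+t = (+0.12865, -0.08842, +0.95671); u = 623.1·(+0.12865)/0.95671 + 309.8 = 393.5911, v = 821.5·(-0.08842)/0.95671 + 244.9 = 168.9793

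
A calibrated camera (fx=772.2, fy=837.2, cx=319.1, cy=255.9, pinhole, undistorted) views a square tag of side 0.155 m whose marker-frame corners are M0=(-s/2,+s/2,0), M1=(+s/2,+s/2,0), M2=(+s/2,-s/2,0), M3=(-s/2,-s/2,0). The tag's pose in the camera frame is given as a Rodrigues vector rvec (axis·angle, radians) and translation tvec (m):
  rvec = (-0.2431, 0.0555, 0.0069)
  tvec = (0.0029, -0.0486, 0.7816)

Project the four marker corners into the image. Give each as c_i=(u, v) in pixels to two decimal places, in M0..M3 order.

c0=(243.09, 284.94) c1=(399.75, 285.29) c2=(398.01, 125.67) c3=(248.62, 127.05)

Intrinsics K: fx=772.2, fy=837.2, cx=319.1, cy=255.9
Marker side s = 0.155 m; corners in marker frame (Z=0):
  M0 = (-0.0775, +0.0775, 0)
  M1 = (+0.0775, +0.0775, 0)
  M2 = (+0.0775, -0.0775, 0)
  M3 = (-0.0775, -0.0775, 0)
rvec = (-0.2431, 0.0555, 0.0069), |rvec| = θ = 0.24945 rad = 14.292°
Rodrigues: sinθ=0.24687, 1−cosθ=0.03095; R = I + sinθ·[k]× + (1−cosθ)·[k]×²:
    [+0.99844 -0.01354 +0.05409]
    [+0.00012 +0.97058 +0.24078]
    [-0.05576 -0.24040 +0.96907]
t = (0.0029, -0.0486, 0.7816) m
M0: Pc = R·M0+t = (-0.07553, +0.02661, +0.76729); u = 772.2·(-0.07553)/0.76729 + 319.1 = 243.0880, v = 837.2·(+0.02661)/0.76729 + 255.9 = 284.9354
M1: Pc = R·M1+t = (+0.07923, +0.02663, +0.75865); u = 772.2·(+0.07923)/0.75865 + 319.1 = 399.7454, v = 837.2·(+0.02663)/0.75865 + 255.9 = 285.2863
M2: Pc = R·M2+t = (+0.08133, -0.12381, +0.79591); u = 772.2·(+0.08133)/0.79591 + 319.1 = 398.0061, v = 837.2·(-0.12381)/0.79591 + 255.9 = 125.6660
M3: Pc = R·M3+t = (-0.07343, -0.12383, +0.80455); u = 772.2·(-0.07343)/0.80455 + 319.1 = 248.6226, v = 837.2·(-0.12383)/0.80455 + 255.9 = 127.0461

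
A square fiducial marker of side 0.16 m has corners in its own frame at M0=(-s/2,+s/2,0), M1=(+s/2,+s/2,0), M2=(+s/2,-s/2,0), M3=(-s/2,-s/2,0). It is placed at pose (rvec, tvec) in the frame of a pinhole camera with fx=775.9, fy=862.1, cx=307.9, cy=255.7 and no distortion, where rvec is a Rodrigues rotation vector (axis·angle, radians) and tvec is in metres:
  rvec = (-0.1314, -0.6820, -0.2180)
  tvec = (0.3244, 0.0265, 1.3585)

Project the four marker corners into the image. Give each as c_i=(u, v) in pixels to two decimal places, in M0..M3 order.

Intrinsics K: fx=775.9, fy=862.1, cx=307.9, cy=255.7
Marker side s = 0.16 m; corners in marker frame (Z=0):
  M0 = (-0.0800, +0.0800, 0)
  M1 = (+0.0800, +0.0800, 0)
  M2 = (+0.0800, -0.0800, 0)
  M3 = (-0.0800, -0.0800, 0)
rvec = (-0.1314, -0.6820, -0.2180), |rvec| = θ = 0.72795 rad = 41.709°
Rodrigues: sinθ=0.66534, 1−cosθ=0.25346; R = I + sinθ·[k]× + (1−cosθ)·[k]×²:
    [+0.75480 +0.24211 -0.60964]
    [-0.15639 +0.96901 +0.19121]
    [+0.63704 -0.04899 +0.76927]
t = (0.3244, 0.0265, 1.3585) m
M0: Pc = R·M0+t = (+0.28339, +0.11653, +1.30362); u = 775.9·(+0.28339)/1.30362 + 307.9 = 476.5681, v = 862.1·(+0.11653)/1.30362 + 255.7 = 332.7641
M1: Pc = R·M1+t = (+0.40415, +0.09151, +1.40554); u = 775.9·(+0.40415)/1.40554 + 307.9 = 531.0037, v = 862.1·(+0.09151)/1.40554 + 255.7 = 311.8282
M2: Pc = R·M2+t = (+0.36541, -0.06353, +1.41338); u = 775.9·(+0.36541)/1.41338 + 307.9 = 508.5005, v = 862.1·(-0.06353)/1.41338 + 255.7 = 216.9484
M3: Pc = R·M3+t = (+0.24465, -0.03851, +1.31146); u = 775.9·(+0.24465)/1.31146 + 307.9 = 452.6413, v = 862.1·(-0.03851)/1.31146 + 255.7 = 230.3851

c0=(476.57, 332.76) c1=(531.00, 311.83) c2=(508.50, 216.95) c3=(452.64, 230.39)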